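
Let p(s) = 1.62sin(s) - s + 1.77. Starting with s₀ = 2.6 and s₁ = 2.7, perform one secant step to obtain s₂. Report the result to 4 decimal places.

p(2.6) = 0.005112, p(2.7) = -0.237645
s₂ = 2.700000 − (-0.237645)·(2.700000 − 2.600000) / (-0.237645 − 0.005112) = 2.700000 − (-0.023764)/(-0.242757) = 2.602106

2.6021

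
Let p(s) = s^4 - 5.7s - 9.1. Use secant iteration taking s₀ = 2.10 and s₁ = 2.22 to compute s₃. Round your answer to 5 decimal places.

2.14948

p(2.10) = -1.6219000, p(2.22) = 2.5351266
s₂ = 2.2200000 − 2.5351266·(2.2200000 − 2.1000000) / (2.5351266 − (-1.6219000)) = 2.2200000 − (0.3042152)/(4.1570266) = 2.1468190
p(2.1468190) = -0.0955362
s₃ = 2.1468190 − (-0.0955362)·(2.1468190 − 2.2200000) / (-0.0955362 − 2.5351266) = 2.1468190 − (0.0069914)/(-2.6306627) = 2.1494767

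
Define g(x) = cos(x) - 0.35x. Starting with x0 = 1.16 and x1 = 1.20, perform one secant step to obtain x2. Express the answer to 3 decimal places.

1.155

g(1.16) = -0.00666, g(1.20) = -0.05764
x2 = 1.20000 − (-0.05764)·(1.20000 − 1.16000) / (-0.05764 − (-0.00666)) = 1.20000 − (-0.00231)/(-0.05098) = 1.15477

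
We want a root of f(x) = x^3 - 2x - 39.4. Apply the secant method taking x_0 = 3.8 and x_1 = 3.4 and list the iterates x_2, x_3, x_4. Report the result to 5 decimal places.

f(3.8) = 7.8720000, f(3.4) = -6.8960000
x_2 = 3.4000000 − (-6.8960000)·(3.4000000 − 3.8000000) / (-6.8960000 − 7.8720000) = 3.4000000 − (2.7584000)/(-14.7680000) = 3.5867822
f(3.5867822) = -0.4295867
x_3 = 3.5867822 − (-0.4295867)·(3.5867822 − 3.4000000) / (-0.4295867 − (-6.8960000)) = 3.5867822 − (-0.0802392)/(6.4664133) = 3.5991908
f(3.5991908) = 0.0261651
x_4 = 3.5991908 − 0.0261651·(3.5991908 − 3.5867822) / (0.0261651 − (-0.4295867)) = 3.5991908 − (0.0003247)/(0.4557519) = 3.5984784

3.58678, 3.59919, 3.59848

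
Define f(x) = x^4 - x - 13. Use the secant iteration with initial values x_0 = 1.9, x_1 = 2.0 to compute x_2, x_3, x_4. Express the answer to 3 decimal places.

1.965, 1.967, 1.967

f(1.9) = -1.86790, f(2.0) = 1.00000
x_2 = 2.00000 − 1.00000·(2.00000 − 1.90000) / (1.00000 − (-1.86790)) = 2.00000 − (0.10000)/(2.86790) = 1.96513
f(1.96513) = -0.05209
x_3 = 1.96513 − (-0.05209)·(1.96513 − 2.00000) / (-0.05209 − 1.00000) = 1.96513 − (0.00182)/(-1.05209) = 1.96686
f(1.96686) = -0.00134
x_4 = 1.96686 − (-0.00134)·(1.96686 − 1.96513) / (-0.00134 − (-0.05209)) = 1.96686 − (0.00000)/(0.05075) = 1.96690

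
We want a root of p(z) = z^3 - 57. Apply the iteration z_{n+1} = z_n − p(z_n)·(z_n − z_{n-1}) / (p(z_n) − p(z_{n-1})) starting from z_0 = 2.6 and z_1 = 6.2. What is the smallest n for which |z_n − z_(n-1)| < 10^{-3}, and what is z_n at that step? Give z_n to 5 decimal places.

p(2.6) = -39.4240000, p(6.2) = 181.3280000
z_2 = 6.2000000 − 181.3280000·(3.6000000)/(220.7520000) = 3.2429224;  |Δ| = 2.9570776
p(3.2429224) = -22.8956592
z_3 = 3.2429224 − (-22.8956592)·(-2.9570776)/(-204.2236592) = 3.5744424;  |Δ| = 0.3315201
p(3.5744424) = -11.3306401
z_4 = 3.5744424 − (-11.3306401)·(0.3315201)/(11.5650192) = 3.8992439;  |Δ| = 0.3248014
p(3.8992439) = 2.2845039
z_5 = 3.8992439 − 2.2845039·(0.3248014)/(13.6151440) = 3.8447450;  |Δ| = 0.0544989
p(3.8447450) = -0.1667339
z_6 = 3.8447450 − (-0.1667339)·(-0.0544989)/(-2.4512378) = 3.8484520;  |Δ| = 0.0037070
p(3.8484520) = -0.0021827
z_7 = 3.8484520 − (-0.0021827)·(0.0037070)/(0.1645512) = 3.8485012;  |Δ| = 0.0000492
|z_7 − z_6| = 0.0000492 < 10^{-3}

n = 7, z_n = 3.84850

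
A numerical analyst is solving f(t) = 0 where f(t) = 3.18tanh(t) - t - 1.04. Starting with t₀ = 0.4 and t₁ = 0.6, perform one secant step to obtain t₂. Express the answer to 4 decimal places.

0.5547

f(0.4) = -0.231762, f(0.6) = 0.067818
t₂ = 0.600000 − 0.067818·(0.600000 − 0.400000) / (0.067818 − (-0.231762)) = 0.600000 − (0.013564)/(0.299580) = 0.554725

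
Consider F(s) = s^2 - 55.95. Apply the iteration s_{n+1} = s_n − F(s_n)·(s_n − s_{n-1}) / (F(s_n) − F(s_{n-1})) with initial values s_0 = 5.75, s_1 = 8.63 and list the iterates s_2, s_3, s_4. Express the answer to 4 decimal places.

7.3416, 7.4700, 7.4801

F(5.75) = -22.887500, F(8.63) = 18.526900
s_2 = 8.630000 − 18.526900·(8.630000 − 5.750000) / (18.526900 − (-22.887500)) = 8.630000 − (53.357472)/(41.414400) = 7.341620
F(7.341620) = -2.050611
s_3 = 7.341620 − (-2.050611)·(7.341620 − 8.630000) / (-2.050611 − 18.526900) = 7.341620 − (2.641966)/(-20.577511) = 7.470011
F(7.470011) = -0.148932
s_4 = 7.470011 − (-0.148932)·(7.470011 − 7.341620) / (-0.148932 − (-2.050611)) = 7.470011 − (-0.019122)/(1.901679) = 7.480066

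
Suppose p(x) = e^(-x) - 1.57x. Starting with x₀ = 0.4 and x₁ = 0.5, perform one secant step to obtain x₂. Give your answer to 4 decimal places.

p(0.4) = 0.042320, p(0.5) = -0.178469
x₂ = 0.500000 − (-0.178469)·(0.500000 − 0.400000) / (-0.178469 − 0.042320) = 0.500000 − (-0.017847)/(-0.220789) = 0.419168

0.4192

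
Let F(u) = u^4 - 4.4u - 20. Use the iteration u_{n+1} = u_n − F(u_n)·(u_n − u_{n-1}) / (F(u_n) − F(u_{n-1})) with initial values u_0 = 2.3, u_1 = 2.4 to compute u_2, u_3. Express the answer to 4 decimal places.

F(2.3) = -2.135900, F(2.4) = 2.617600
u_2 = 2.400000 − 2.617600·(2.400000 − 2.300000) / (2.617600 − (-2.135900)) = 2.400000 − (0.261760)/(4.753500) = 2.344933
F(2.344933) = -0.081875
u_3 = 2.344933 − (-0.081875)·(2.344933 − 2.400000) / (-0.081875 − 2.617600) = 2.344933 − (0.004509)/(-2.699475) = 2.346603

2.3449, 2.3466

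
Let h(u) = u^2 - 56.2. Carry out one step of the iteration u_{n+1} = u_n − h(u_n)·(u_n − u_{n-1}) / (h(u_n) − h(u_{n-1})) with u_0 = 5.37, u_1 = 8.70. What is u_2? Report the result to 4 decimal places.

h(5.37) = -27.363100, h(8.70) = 19.490000
u_2 = 8.700000 − 19.490000·(8.700000 − 5.370000) / (19.490000 − (-27.363100)) = 8.700000 − (64.901700)/(46.853100) = 7.314783

7.3148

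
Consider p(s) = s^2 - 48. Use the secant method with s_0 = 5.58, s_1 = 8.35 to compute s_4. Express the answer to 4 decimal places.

p(5.58) = -16.863600, p(8.35) = 21.722500
s_2 = 8.350000 − 21.722500·(8.350000 − 5.580000) / (21.722500 − (-16.863600)) = 8.350000 − (60.171325)/(38.586100) = 6.790596
p(6.790596) = -1.887808
s_3 = 6.790596 − (-1.887808)·(6.790596 − 8.350000) / (-1.887808 − 21.722500) = 6.790596 − (2.943856)/(-23.610308) = 6.915281
p(6.915281) = -0.178888
s_4 = 6.915281 − (-0.178888)·(6.915281 − 6.790596) / (-0.178888 − (-1.887808)) = 6.915281 − (-0.022305)/(1.708920) = 6.928333

6.9283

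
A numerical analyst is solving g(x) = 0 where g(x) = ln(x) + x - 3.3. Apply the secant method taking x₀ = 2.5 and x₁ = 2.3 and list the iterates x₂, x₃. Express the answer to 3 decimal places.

2.418, 2.417

g(2.5) = 0.11629, g(2.3) = -0.16709
x₂ = 2.30000 − (-0.16709)·(2.30000 − 2.50000) / (-0.16709 − 0.11629) = 2.30000 − (0.03342)/(-0.28338) = 2.41793
g(2.41793) = 0.00084
x₃ = 2.41793 − 0.00084·(2.41793 − 2.30000) / (0.00084 − (-0.16709)) = 2.41793 − (0.00010)/(0.16793) = 2.41734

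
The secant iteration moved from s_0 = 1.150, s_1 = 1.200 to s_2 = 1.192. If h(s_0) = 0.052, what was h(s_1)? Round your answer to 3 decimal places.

-0.010

The secant line through (1.150, 0.052) and (1.200, h(s_1)) crosses zero at s_2 = 1.192.
So (1.150, 0.052), (1.200, h(s_1)), (1.192, 0) are collinear:
h(s_1) = 0.052 · (1.200 − 1.192) / (1.150 − 1.192) = 0.052 · (0.00800)/(-0.04200) = -0.00990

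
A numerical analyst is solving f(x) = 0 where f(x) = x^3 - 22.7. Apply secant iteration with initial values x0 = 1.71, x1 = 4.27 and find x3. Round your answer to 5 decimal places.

2.62988

f(1.71) = -17.6997890, f(4.27) = 55.1544830
x2 = 4.2700000 − 55.1544830·(4.2700000 − 1.7100000) / (55.1544830 − (-17.6997890)) = 4.2700000 − (141.1954765)/(72.8542720) = 2.3319465
f(2.3319465) = -10.0189344
x3 = 2.3319465 − (-10.0189344)·(2.3319465 − 4.2700000) / (-10.0189344 − 55.1544830) = 2.3319465 − (19.4172308)/(-65.1734174) = 2.6298783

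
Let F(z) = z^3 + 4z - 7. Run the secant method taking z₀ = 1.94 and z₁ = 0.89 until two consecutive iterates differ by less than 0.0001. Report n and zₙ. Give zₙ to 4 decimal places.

n = 6, zₙ = 1.2554

F(1.94) = 8.061384, F(0.89) = -2.735031
z₂ = 0.890000 − (-2.735031)·(-1.050000)/(-10.796415) = 1.155994;  |Δ| = 0.265994
F(1.155994) = -0.831243
z₃ = 1.155994 − (-0.831243)·(0.265994)/(1.903788) = 1.272134;  |Δ| = 0.116140
F(1.272134) = 0.147262
z₄ = 1.272134 − 0.147262·(0.116140)/(0.978505) = 1.254655;  |Δ| = 0.017479
F(1.254655) = -0.006351
z₅ = 1.254655 − (-0.006351)·(-0.017479)/(-0.153613) = 1.255378;  |Δ| = 0.000723
F(1.255378) = -0.000046
z₆ = 1.255378 − (-0.000046)·(0.000723)/(0.006305) = 1.255383;  |Δ| = 0.000005
|z₆ − z₅| = 0.000005 < 0.0001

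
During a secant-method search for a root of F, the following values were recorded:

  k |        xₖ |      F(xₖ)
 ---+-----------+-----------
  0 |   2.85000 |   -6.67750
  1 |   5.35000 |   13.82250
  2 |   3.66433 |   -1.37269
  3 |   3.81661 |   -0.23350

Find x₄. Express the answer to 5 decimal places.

x₄ = 3.81661 − (-0.23350)·(3.81661 − 3.66433) / (-0.23350 − (-1.37269))
   = 3.81661 − (-0.0355574)/(1.1391900) = 3.8478229

3.84782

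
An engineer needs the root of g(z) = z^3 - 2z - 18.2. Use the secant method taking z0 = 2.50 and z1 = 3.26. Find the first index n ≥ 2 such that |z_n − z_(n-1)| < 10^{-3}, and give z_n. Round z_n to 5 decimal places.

n = 5, z_n = 2.88315

g(2.50) = -7.5750000, g(3.26) = 9.9259760
z2 = 3.2600000 − 9.9259760·(0.7600000)/(17.5009760) = 2.8289531;  |Δ| = 0.4310469
g(2.8289531) = -1.2178638
z3 = 2.8289531 − (-1.2178638)·(-0.4310469)/(-11.1438398) = 2.8760604;  |Δ| = 0.0471073
g(2.8760604) = -0.1621445
z4 = 2.8760604 − (-0.1621445)·(0.0471073)/(1.0557193) = 2.8832955;  |Δ| = 0.0072351
g(2.8832955) = 0.0033767
z5 = 2.8832955 − 0.0033767·(0.0072351)/(0.1655212) = 2.8831479;  |Δ| = 0.0001476
|z5 − z4| = 0.0001476 < 10^{-3}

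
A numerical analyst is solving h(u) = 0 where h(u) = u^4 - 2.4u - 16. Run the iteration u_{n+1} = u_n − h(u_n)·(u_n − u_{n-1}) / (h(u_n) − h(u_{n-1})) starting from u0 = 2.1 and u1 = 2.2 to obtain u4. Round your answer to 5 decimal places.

2.14442

h(2.1) = -1.5919000, h(2.2) = 2.1456000
u2 = 2.2000000 − 2.1456000·(2.2000000 − 2.1000000) / (2.1456000 − (-1.5919000)) = 2.2000000 − (0.2145600)/(3.7375000) = 2.1425926
h(2.1425926) = -0.0676662
u3 = 2.1425926 − (-0.0676662)·(2.1425926 − 2.2000000) / (-0.0676662 − 2.1456000) = 2.1425926 − (0.0038845)/(-2.2132662) = 2.1443478
h(2.1443478) = -0.0027403
u4 = 2.1443478 − (-0.0027403)·(2.1443478 − 2.1425926) / (-0.0027403 − (-0.0676662)) = 2.1443478 − (-0.0000048)/(0.0649259) = 2.1444218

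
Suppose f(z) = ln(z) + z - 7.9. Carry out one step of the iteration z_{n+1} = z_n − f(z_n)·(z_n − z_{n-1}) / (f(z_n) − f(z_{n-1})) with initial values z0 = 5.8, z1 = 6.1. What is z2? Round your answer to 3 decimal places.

f(5.8) = -0.34214, f(6.1) = 0.00829
z2 = 6.10000 − 0.00829·(6.10000 − 5.80000) / (0.00829 − (-0.34214)) = 6.10000 − (0.00249)/(0.35043) = 6.09290

6.093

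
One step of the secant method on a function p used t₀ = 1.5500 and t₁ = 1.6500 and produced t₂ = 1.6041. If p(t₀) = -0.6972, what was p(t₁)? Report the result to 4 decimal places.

0.5915

The secant line through (1.5500, -0.6972) and (1.6500, p(t₁)) crosses zero at t₂ = 1.6041.
So (1.5500, -0.6972), (1.6500, p(t₁)), (1.6041, 0) are collinear:
p(t₁) = -0.6972 · (1.6500 − 1.6041) / (1.5500 − 1.6041) = -0.6972 · (0.045900)/(-0.054100) = 0.591525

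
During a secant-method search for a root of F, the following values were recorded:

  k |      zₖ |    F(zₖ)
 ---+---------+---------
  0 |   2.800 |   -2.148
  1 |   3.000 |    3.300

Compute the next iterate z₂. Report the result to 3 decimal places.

2.879

z₂ = 3.000 − 3.300·(3.000 − 2.800) / (3.300 − (-2.148))
   = 3.000 − (0.66000)/(5.44800) = 2.87885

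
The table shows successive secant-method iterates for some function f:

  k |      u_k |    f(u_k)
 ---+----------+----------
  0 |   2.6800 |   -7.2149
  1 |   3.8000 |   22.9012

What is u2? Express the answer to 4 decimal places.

u2 = 3.8000 − 22.9012·(3.8000 − 2.6800) / (22.9012 − (-7.2149))
   = 3.8000 − (25.649344)/(30.116100) = 2.948318

2.9483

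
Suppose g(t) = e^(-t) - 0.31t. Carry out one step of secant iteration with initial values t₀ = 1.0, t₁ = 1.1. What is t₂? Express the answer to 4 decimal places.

1.0877

g(1.0) = 0.057879, g(1.1) = -0.008129
t₂ = 1.100000 − (-0.008129)·(1.100000 − 1.000000) / (-0.008129 − 0.057879) = 1.100000 − (-0.000813)/(-0.066008) = 1.087685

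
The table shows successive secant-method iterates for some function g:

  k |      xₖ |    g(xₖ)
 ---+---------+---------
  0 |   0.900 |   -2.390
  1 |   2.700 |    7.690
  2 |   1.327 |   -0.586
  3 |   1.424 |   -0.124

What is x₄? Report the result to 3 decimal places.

1.450

x₄ = 1.424 − (-0.124)·(1.424 − 1.327) / (-0.124 − (-0.586))
   = 1.424 − (-0.01203)/(0.46200) = 1.45003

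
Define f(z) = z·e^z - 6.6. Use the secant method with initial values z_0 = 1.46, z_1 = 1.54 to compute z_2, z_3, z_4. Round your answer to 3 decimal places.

1.488, 1.489, 1.489

f(1.46) = -0.31330, f(1.54) = 0.58347
z_2 = 1.54000 − 0.58347·(1.54000 − 1.46000) / (0.58347 − (-0.31330)) = 1.54000 − (0.04668)/(0.89677) = 1.48795
f(1.48795) = -0.01135
z_3 = 1.48795 − (-0.01135)·(1.48795 − 1.54000) / (-0.01135 − 0.58347) = 1.48795 − (0.00059)/(-0.59482) = 1.48894
f(1.48894) = -0.00040
z_4 = 1.48894 − (-0.00040)·(1.48894 − 1.48795) / (-0.00040 − (-0.01135)) = 1.48894 − (0.00000)/(0.01095) = 1.48898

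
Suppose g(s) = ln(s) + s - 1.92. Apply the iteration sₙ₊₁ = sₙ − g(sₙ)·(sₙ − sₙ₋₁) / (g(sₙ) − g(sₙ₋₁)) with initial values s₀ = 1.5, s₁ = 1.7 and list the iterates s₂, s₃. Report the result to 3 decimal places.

g(1.5) = -0.01453, g(1.7) = 0.31063
s₂ = 1.70000 − 0.31063·(1.70000 − 1.50000) / (0.31063 − (-0.01453)) = 1.70000 − (0.06213)/(0.32516) = 1.50894
g(1.50894) = 0.00035
s₃ = 1.50894 − 0.00035·(1.50894 − 1.70000) / (0.00035 − 0.31063) = 1.50894 − (-0.00007)/(-0.31028) = 1.50873

1.509, 1.509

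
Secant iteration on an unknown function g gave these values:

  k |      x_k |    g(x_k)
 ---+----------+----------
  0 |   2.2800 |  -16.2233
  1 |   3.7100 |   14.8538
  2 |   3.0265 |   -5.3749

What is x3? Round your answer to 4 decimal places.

x3 = 3.0265 − (-5.3749)·(3.0265 − 3.7100) / (-5.3749 − 14.8538)
   = 3.0265 − (3.673744)/(-20.228700) = 3.208110

3.2081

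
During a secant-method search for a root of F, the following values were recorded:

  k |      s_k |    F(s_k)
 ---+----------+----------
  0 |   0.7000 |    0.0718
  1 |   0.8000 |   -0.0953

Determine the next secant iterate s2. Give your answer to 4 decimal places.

0.7430

s2 = 0.8000 − (-0.0953)·(0.8000 − 0.7000) / (-0.0953 − 0.0718)
   = 0.8000 − (-0.009530)/(-0.167100) = 0.742968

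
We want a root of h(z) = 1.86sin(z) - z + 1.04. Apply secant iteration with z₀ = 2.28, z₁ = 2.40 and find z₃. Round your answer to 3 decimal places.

h(2.28) = 0.17152, h(2.40) = -0.10364
z₂ = 2.40000 − (-0.10364)·(2.40000 − 2.28000) / (-0.10364 − 0.17152) = 2.40000 − (-0.01244)/(-0.27516) = 2.35480
h(2.35480) = 0.00225
z₃ = 2.35480 − 0.00225·(2.35480 − 2.40000) / (0.00225 − (-0.10364)) = 2.35480 − (-0.00010)/(0.10589) = 2.35576

2.356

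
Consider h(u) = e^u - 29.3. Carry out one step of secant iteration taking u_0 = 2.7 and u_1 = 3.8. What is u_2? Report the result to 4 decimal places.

3.2319

h(2.7) = -14.420268, h(3.8) = 15.401184
u_2 = 3.800000 − 15.401184·(3.800000 − 2.700000) / (15.401184 − (-14.420268)) = 3.800000 − (16.941303)/(29.821453) = 3.231909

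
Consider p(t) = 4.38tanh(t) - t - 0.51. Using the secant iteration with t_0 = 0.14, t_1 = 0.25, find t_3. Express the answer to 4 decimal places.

p(0.14) = -0.040775, p(0.25) = 0.312744
t_2 = 0.250000 − 0.312744·(0.250000 − 0.140000) / (0.312744 − (-0.040775)) = 0.250000 − (0.034402)/(0.353519) = 0.152687
p(0.152687) = 0.000935
t_3 = 0.152687 − 0.000935·(0.152687 − 0.250000) / (0.000935 − 0.312744) = 0.152687 − (-0.000091)/(-0.311809) = 0.152396

0.1524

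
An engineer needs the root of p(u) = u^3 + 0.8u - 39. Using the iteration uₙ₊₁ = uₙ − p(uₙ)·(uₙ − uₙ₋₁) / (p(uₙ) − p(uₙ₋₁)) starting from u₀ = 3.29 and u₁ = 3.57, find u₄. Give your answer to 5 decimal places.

3.31259

p(3.29) = -0.7567110, p(3.57) = 9.3552930
u₂ = 3.5700000 − 9.3552930·(3.5700000 − 3.2900000) / (9.3552930 − (-0.7567110)) = 3.5700000 − (2.6194820)/(10.1120040) = 3.3109532
p(3.3109532) = -0.0552066
u₃ = 3.3109532 − (-0.0552066)·(3.3109532 − 3.5700000) / (-0.0552066 − 9.3552930) = 3.3109532 − (0.0143011)/(-9.4104996) = 3.3124729
p(3.3124729) = -0.0039893
u₄ = 3.3124729 − (-0.0039893)·(3.3124729 − 3.3109532) / (-0.0039893 − (-0.0552066)) = 3.3124729 − (-0.0000061)/(0.0512172) = 3.3125913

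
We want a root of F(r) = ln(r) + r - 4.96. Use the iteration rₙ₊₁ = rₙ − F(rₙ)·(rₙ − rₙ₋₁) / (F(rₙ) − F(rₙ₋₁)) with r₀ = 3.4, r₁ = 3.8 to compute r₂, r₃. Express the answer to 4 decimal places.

F(3.4) = -0.336225, F(3.8) = 0.175001
r₂ = 3.800000 − 0.175001·(3.800000 − 3.400000) / (0.175001 − (-0.336225)) = 3.800000 − (0.070000)/(0.511226) = 3.663073
F(3.663073) = 0.001376
r₃ = 3.663073 − 0.001376·(3.663073 − 3.800000) / (0.001376 − 0.175001) = 3.663073 − (-0.000188)/(-0.173625) = 3.661988

3.6631, 3.6620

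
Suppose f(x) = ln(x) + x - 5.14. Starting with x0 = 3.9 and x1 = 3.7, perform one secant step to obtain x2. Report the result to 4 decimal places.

f(3.9) = 0.120977, f(3.7) = -0.131667
x2 = 3.700000 − (-0.131667)·(3.700000 − 3.900000) / (-0.131667 − 0.120977) = 3.700000 − (0.026333)/(-0.252644) = 3.804232

3.8042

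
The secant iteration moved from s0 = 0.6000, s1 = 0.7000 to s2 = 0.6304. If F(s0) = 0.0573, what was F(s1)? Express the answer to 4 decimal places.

-0.1312

The secant line through (0.6000, 0.0573) and (0.7000, F(s1)) crosses zero at s2 = 0.6304.
So (0.6000, 0.0573), (0.7000, F(s1)), (0.6304, 0) are collinear:
F(s1) = 0.0573 · (0.7000 − 0.6304) / (0.6000 − 0.6304) = 0.0573 · (0.069600)/(-0.030400) = -0.131187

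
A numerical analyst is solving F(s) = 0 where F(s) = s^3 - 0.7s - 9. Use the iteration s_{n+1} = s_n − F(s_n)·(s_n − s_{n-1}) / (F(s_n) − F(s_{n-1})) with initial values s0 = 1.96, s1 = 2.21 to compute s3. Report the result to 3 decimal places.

2.192

F(1.96) = -2.84246, F(2.21) = 0.24686
s2 = 2.21000 − 0.24686·(2.21000 − 1.96000) / (0.24686 − (-2.84246)) = 2.21000 − (0.06172)/(3.08932) = 2.19002
F(2.19002) = -0.02923
s3 = 2.19002 − (-0.02923)·(2.19002 − 2.21000) / (-0.02923 − 0.24686) = 2.19002 − (0.00058)/(-0.27609) = 2.19214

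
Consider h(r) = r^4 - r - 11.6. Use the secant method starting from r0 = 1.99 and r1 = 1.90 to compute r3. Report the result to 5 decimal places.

h(1.99) = 2.0923920, h(1.90) = -0.4679000
r2 = 1.9000000 − (-0.4679000)·(1.9000000 − 1.9900000) / (-0.4679000 − 2.0923920) = 1.9000000 − (0.0421110)/(-2.5602920) = 1.9164477
h(1.9164477) = -0.0271942
r3 = 1.9164477 − (-0.0271942)·(1.9164477 − 1.9000000) / (-0.0271942 − (-0.4679000)) = 1.9164477 − (-0.0004473)/(0.4407058) = 1.9174627

1.91746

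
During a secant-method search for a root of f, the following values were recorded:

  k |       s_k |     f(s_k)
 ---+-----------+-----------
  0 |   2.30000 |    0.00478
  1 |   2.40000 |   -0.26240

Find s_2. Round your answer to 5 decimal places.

2.30179

s_2 = 2.40000 − (-0.26240)·(2.40000 − 2.30000) / (-0.26240 − 0.00478)
   = 2.40000 − (-0.0262400)/(-0.2671800) = 2.3017891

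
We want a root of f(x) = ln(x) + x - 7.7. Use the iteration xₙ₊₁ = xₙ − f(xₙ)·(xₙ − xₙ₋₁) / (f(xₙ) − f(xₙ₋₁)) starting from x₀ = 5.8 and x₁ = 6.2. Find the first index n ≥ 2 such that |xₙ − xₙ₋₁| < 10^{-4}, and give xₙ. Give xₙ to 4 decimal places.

f(5.8) = -0.142142, f(6.2) = 0.324549
x₂ = 6.200000 − 0.324549·(0.400000)/(0.466691) = 5.921830;  |Δ| = 0.278170
f(5.921830) = 0.000475
x₃ = 5.921830 − 0.000475·(-0.278170)/(-0.324074) = 5.921422;  |Δ| = 0.000408
f(5.921422) = -0.000002
x₄ = 5.921422 − (-0.000002)·(-0.000408)/(-0.000477) = 5.921423;  |Δ| = 0.000001
|x₄ − x₃| = 0.000001 < 10^{-4}

n = 4, xₙ = 5.9214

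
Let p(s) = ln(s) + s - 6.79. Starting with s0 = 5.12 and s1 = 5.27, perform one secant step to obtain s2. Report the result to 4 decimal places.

p(5.12) = -0.036846, p(5.27) = 0.142030
s2 = 5.270000 − 0.142030·(5.270000 − 5.120000) / (0.142030 − (-0.036846)) = 5.270000 − (0.021305)/(0.178876) = 5.150898

5.1509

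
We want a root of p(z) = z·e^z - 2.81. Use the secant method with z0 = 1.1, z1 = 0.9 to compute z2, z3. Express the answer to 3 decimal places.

1.009, 1.017

p(1.1) = 0.49458, p(0.9) = -0.59636
z2 = 0.90000 − (-0.59636)·(0.90000 − 1.10000) / (-0.59636 − 0.49458) = 0.90000 − (0.11927)/(-1.09094) = 1.00933
p(1.00933) = -0.04064
z3 = 1.00933 − (-0.04064)·(1.00933 − 0.90000) / (-0.04064 − (-0.59636)) = 1.00933 − (-0.00444)/(0.55571) = 1.01733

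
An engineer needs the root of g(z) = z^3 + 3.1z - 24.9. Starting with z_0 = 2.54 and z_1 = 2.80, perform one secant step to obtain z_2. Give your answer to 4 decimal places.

g(2.54) = -0.638936, g(2.80) = 5.732000
z_2 = 2.800000 − 5.732000·(2.800000 − 2.540000) / (5.732000 − (-0.638936)) = 2.800000 − (1.490320)/(6.370936) = 2.566075

2.5661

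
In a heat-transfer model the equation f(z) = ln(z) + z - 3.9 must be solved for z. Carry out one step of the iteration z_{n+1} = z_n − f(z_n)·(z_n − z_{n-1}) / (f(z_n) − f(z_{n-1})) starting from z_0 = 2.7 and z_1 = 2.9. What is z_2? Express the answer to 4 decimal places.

2.8523

f(2.7) = -0.206748, f(2.9) = 0.064711
z_2 = 2.900000 − 0.064711·(2.900000 − 2.700000) / (0.064711 − (-0.206748)) = 2.900000 − (0.012942)/(0.271459) = 2.852324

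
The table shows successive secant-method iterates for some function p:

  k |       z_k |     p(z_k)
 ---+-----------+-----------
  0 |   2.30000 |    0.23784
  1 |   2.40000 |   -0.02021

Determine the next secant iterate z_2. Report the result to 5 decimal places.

z_2 = 2.40000 − (-0.02021)·(2.40000 − 2.30000) / (-0.02021 − 0.23784)
   = 2.40000 − (-0.0020210)/(-0.2580500) = 2.3921682

2.39217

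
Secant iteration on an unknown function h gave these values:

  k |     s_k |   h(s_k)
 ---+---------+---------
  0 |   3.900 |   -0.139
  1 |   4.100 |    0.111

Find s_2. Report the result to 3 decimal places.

s_2 = 4.100 − 0.111·(4.100 − 3.900) / (0.111 − (-0.139))
   = 4.100 − (0.02220)/(0.25000) = 4.01120

4.011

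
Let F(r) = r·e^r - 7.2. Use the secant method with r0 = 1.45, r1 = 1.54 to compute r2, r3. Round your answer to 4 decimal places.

F(1.45) = -1.018484, F(1.54) = -0.016531
r2 = 1.540000 − (-0.016531)·(1.540000 − 1.450000) / (-0.016531 − (-1.018484)) = 1.540000 − (-0.001488)/(1.001953) = 1.541485
F(1.541485) = 0.001080
r3 = 1.541485 − 0.001080·(1.541485 − 1.540000) / (0.001080 − (-0.016531)) = 1.541485 − (0.000002)/(0.017611) = 1.541394

1.5415, 1.5414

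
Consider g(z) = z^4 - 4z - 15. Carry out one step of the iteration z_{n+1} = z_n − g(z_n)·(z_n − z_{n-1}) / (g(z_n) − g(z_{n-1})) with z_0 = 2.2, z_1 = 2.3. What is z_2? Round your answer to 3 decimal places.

g(2.2) = -0.37440, g(2.3) = 3.78410
z_2 = 2.30000 − 3.78410·(2.30000 − 2.20000) / (3.78410 − (-0.37440)) = 2.30000 − (0.37841)/(4.15850) = 2.20900

2.209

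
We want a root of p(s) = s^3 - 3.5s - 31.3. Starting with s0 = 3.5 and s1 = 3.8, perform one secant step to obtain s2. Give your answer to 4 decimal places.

p(3.5) = -0.675000, p(3.8) = 10.272000
s2 = 3.800000 − 10.272000·(3.800000 − 3.500000) / (10.272000 − (-0.675000)) = 3.800000 − (3.081600)/(10.947000) = 3.518498

3.5185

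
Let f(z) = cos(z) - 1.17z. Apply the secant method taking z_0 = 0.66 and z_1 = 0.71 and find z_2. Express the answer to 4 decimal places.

f(0.66) = 0.017792, f(0.71) = -0.072338
z_2 = 0.710000 − (-0.072338)·(0.710000 − 0.660000) / (-0.072338 − 0.017792) = 0.710000 − (-0.003617)/(-0.090130) = 0.669870

0.6699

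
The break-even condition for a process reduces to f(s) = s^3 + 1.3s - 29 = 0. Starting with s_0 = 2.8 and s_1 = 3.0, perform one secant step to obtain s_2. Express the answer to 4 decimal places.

2.9284

f(2.8) = -3.408000, f(3.0) = 1.900000
s_2 = 3.000000 − 1.900000·(3.000000 − 2.800000) / (1.900000 − (-3.408000)) = 3.000000 − (0.380000)/(5.308000) = 2.928410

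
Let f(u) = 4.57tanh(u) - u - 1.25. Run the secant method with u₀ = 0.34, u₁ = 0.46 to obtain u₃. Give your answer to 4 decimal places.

f(0.34) = -0.093428, f(0.46) = 0.255485
u₂ = 0.460000 − 0.255485·(0.460000 − 0.340000) / (0.255485 − (-0.093428)) = 0.460000 − (0.030658)/(0.348913) = 0.372132
f(0.372132) = 0.004127
u₃ = 0.372132 − 0.004127·(0.372132 − 0.460000) / (0.004127 − 0.255485) = 0.372132 − (-0.000363)/(-0.251358) = 0.370690

0.3707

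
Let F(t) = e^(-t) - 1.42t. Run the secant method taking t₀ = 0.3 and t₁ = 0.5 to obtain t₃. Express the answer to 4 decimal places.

F(0.3) = 0.314818, F(0.5) = -0.103469
t₂ = 0.500000 − (-0.103469)·(0.500000 − 0.300000) / (-0.103469 − 0.314818) = 0.500000 − (-0.020694)/(-0.418288) = 0.450527
F(0.450527) = -0.002456
t₃ = 0.450527 − (-0.002456)·(0.450527 − 0.500000) / (-0.002456 − (-0.103469)) = 0.450527 − (0.000122)/(0.101013) = 0.449324

0.4493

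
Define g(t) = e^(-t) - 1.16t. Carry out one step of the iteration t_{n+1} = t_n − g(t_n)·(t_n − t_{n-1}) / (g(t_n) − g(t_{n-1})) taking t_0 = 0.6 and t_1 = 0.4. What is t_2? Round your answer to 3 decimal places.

g(0.6) = -0.14719, g(0.4) = 0.20632
t_2 = 0.40000 − 0.20632·(0.40000 − 0.60000) / (0.20632 − (-0.14719)) = 0.40000 − (-0.04126)/(0.35351) = 0.51673

0.517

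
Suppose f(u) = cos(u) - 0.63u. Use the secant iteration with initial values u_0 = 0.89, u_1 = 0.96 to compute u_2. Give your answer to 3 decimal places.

0.938

f(0.89) = 0.06871, f(0.96) = -0.03128
u_2 = 0.96000 − (-0.03128)·(0.96000 − 0.89000) / (-0.03128 − 0.06871) = 0.96000 − (-0.00219)/(-0.09999) = 0.93810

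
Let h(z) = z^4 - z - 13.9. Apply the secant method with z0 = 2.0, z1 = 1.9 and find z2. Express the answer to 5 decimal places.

1.99651

h(2.0) = 0.1000000, h(1.9) = -2.7679000
z2 = 1.9000000 − (-2.7679000)·(1.9000000 − 2.0000000) / (-2.7679000 − 0.1000000) = 1.9000000 − (0.2767900)/(-2.8679000) = 1.9965131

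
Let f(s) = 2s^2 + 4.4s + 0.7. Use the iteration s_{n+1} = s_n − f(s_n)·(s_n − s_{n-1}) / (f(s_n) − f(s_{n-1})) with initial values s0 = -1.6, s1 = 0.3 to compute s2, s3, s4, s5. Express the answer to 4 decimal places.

f(-1.6) = -1.220000, f(0.3) = 2.200000
s2 = 0.300000 − 2.200000·(0.300000 − (-1.600000)) / (2.200000 − (-1.220000)) = 0.300000 − (4.180000)/(3.420000) = -0.922222
f(-0.922222) = -1.656790
s3 = -0.922222 − (-1.656790)·(-0.922222 − 0.300000) / (-1.656790 − 2.200000) = -0.922222 − (2.024966)/(-3.856790) = -0.397183
f(-0.397183) = -0.732097
s4 = -0.397183 − (-0.732097)·(-0.397183 − (-0.922222)) / (-0.732097 − (-1.656790)) = -0.397183 − (-0.384379)/(0.924693) = 0.018500
f(0.018500) = 0.782085
s5 = 0.018500 − 0.782085·(0.018500 − (-0.397183)) / (0.782085 − (-0.732097)) = 0.018500 − (0.325100)/(1.514182) = -0.196203

-0.9222, -0.3972, 0.0185, -0.1962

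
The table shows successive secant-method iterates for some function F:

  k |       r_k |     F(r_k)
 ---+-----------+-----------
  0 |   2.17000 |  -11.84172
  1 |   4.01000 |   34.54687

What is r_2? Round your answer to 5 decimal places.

2.63970

r_2 = 4.01000 − 34.54687·(4.01000 − 2.17000) / (34.54687 − (-11.84172))
   = 4.01000 − (63.5662408)/(46.3885900) = 2.6397010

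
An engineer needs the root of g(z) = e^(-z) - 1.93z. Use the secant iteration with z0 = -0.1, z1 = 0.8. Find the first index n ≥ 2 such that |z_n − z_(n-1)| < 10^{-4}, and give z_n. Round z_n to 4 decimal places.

g(-0.1) = 1.298171, g(0.8) = -1.094671
z2 = 0.800000 − (-1.094671)·(0.900000)/(-2.392842) = 0.388270;  |Δ| = 0.411730
g(0.388270) = -0.071133
z3 = 0.388270 − (-0.071133)·(-0.411730)/(1.023538) = 0.359656;  |Δ| = 0.028614
g(0.359656) = 0.003779
z4 = 0.359656 − 0.003779·(-0.028614)/(0.074912) = 0.361100;  |Δ| = 0.001444
g(0.361100) = -0.000014
z5 = 0.361100 − (-0.000014)·(0.001444)/(-0.003793) = 0.361095;  |Δ| = 0.000005
|z5 − z4| = 0.000005 < 10^{-4}

n = 5, z_n = 0.3611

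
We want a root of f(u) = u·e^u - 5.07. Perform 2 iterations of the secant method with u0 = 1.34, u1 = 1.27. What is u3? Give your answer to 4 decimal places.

f(1.34) = 0.047518, f(1.27) = -0.547717
u2 = 1.270000 − (-0.547717)·(1.270000 − 1.340000) / (-0.547717 − 0.047518) = 1.270000 − (0.038340)/(-0.595236) = 1.334412
f(1.334412) = -0.002222
u3 = 1.334412 − (-0.002222)·(1.334412 − 1.270000) / (-0.002222 − (-0.547717)) = 1.334412 − (-0.000143)/(0.545495) = 1.334674

1.3347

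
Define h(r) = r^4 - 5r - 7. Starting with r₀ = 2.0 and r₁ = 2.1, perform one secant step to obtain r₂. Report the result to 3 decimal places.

h(2.0) = -1.00000, h(2.1) = 1.94810
r₂ = 2.10000 − 1.94810·(2.10000 − 2.00000) / (1.94810 − (-1.00000)) = 2.10000 − (0.19481)/(2.94810) = 2.03392

2.034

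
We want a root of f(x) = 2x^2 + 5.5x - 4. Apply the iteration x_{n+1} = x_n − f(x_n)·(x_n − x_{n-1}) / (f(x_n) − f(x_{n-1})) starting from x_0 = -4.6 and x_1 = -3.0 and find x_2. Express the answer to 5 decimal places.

-3.25773

f(-4.6) = 13.0200000, f(-3.0) = -2.5000000
x_2 = -3.0000000 − (-2.5000000)·(-3.0000000 − (-4.6000000)) / (-2.5000000 − 13.0200000) = -3.0000000 − (-4.0000000)/(-15.5200000) = -3.2577320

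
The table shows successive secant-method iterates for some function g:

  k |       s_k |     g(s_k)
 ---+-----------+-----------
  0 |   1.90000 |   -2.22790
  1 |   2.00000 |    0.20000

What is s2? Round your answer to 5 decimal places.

1.99176

s2 = 2.00000 − 0.20000·(2.00000 − 1.90000) / (0.20000 − (-2.22790))
   = 2.00000 − (0.0200000)/(2.4279000) = 1.9917624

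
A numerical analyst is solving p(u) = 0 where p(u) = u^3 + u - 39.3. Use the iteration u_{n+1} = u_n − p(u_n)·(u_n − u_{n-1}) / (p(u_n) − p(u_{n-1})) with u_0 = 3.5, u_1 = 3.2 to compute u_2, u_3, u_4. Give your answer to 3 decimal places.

3.296, 3.302, 3.302

p(3.5) = 7.07500, p(3.2) = -3.33200
u_2 = 3.20000 − (-3.33200)·(3.20000 − 3.50000) / (-3.33200 − 7.07500) = 3.20000 − (0.99960)/(-10.40700) = 3.29605
p(3.29605) = -0.19582
u_3 = 3.29605 − (-0.19582)·(3.29605 − 3.20000) / (-0.19582 − (-3.33200)) = 3.29605 − (-0.01881)/(3.13618) = 3.30205
p(3.30205) = 0.00600
u_4 = 3.30205 − 0.00600·(3.30205 − 3.29605) / (0.00600 − (-0.19582)) = 3.30205 − (0.00004)/(0.20181) = 3.30187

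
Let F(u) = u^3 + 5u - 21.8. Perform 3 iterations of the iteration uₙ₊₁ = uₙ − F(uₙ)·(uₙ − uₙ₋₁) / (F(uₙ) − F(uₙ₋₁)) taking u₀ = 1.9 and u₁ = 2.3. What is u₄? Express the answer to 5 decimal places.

2.20777

F(1.9) = -5.4410000, F(2.3) = 1.8670000
u₂ = 2.3000000 − 1.8670000·(2.3000000 − 1.9000000) / (1.8670000 − (-5.4410000)) = 2.3000000 − (0.7468000)/(7.3080000) = 2.1978106
F(2.1978106) = -0.1947051
u₃ = 2.1978106 − (-0.1947051)·(2.1978106 − 2.3000000) / (-0.1947051 − 1.8670000) = 2.1978106 − (0.0198968)/(-2.0617051) = 2.2074613
F(2.2074613) = -0.0059882
u₄ = 2.2074613 − (-0.0059882)·(2.2074613 − 2.1978106) / (-0.0059882 − (-0.1947051)) = 2.2074613 − (-0.0000578)/(0.1887169) = 2.2077675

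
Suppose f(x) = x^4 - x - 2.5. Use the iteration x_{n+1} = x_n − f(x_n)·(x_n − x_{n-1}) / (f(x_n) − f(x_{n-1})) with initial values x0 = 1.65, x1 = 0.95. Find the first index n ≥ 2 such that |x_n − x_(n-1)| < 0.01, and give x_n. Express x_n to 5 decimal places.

f(1.65) = 3.2620062, f(0.95) = -2.6354938
x2 = 0.9500000 − (-2.6354938)·(-0.7000000)/(-5.8975000) = 1.2628182;  |Δ| = 0.3128182
f(1.2628182) = -1.2197185
x3 = 1.2628182 − (-1.2197185)·(0.3128182)/(1.4157753) = 1.5323174;  |Δ| = 0.2694991
f(1.5323174) = 1.4807704
x4 = 1.5323174 − 1.4807704·(0.2694991)/(2.7004889) = 1.3845418;  |Δ| = 0.1477756
f(1.3845418) = -0.2098216
x5 = 1.3845418 − (-0.2098216)·(-0.1477756)/(-1.6905920) = 1.4028824;  |Δ| = 0.0183406
f(1.4028824) = -0.0295472
x6 = 1.4028824 − (-0.0295472)·(0.0183406)/(0.1802744) = 1.4058885;  |Δ| = 0.0030061
|x6 − x5| = 0.0030061 < 0.01

n = 6, x_n = 1.40589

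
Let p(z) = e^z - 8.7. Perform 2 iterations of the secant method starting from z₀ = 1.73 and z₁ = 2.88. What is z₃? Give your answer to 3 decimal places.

2.117

p(1.73) = -3.05935, p(2.88) = 9.11427
z₂ = 2.88000 − 9.11427·(2.88000 − 1.73000) / (9.11427 − (-3.05935)) = 2.88000 − (10.48141)/(12.17362) = 2.01901
p(2.01901) = -1.16917
z₃ = 2.01901 − (-1.16917)·(2.01901 − 2.88000) / (-1.16917 − 9.11427) = 2.01901 − (1.00664)/(-10.28344) = 2.11690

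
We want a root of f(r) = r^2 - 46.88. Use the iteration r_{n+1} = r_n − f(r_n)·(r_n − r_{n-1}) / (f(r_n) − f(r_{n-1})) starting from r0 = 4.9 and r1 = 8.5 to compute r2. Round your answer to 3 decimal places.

6.607

f(4.9) = -22.87000, f(8.5) = 25.37000
r2 = 8.50000 − 25.37000·(8.50000 − 4.90000) / (25.37000 − (-22.87000)) = 8.50000 − (91.33200)/(48.24000) = 6.60672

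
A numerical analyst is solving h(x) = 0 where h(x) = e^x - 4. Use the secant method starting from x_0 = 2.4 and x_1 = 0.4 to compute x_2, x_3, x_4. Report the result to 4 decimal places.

0.9263, 1.6775, 1.3182

h(2.4) = 7.023176, h(0.4) = -2.508175
x_2 = 0.400000 − (-2.508175)·(0.400000 − 2.400000) / (-2.508175 − 7.023176) = 0.400000 − (5.016351)/(-9.531352) = 0.926300
h(0.926300) = -1.474851
x_3 = 0.926300 − (-1.474851)·(0.926300 − 0.400000) / (-1.474851 − (-2.508175)) = 0.926300 − (-0.776214)/(1.033324) = 1.677482
h(1.677482) = 1.352061
x_4 = 1.677482 − 1.352061·(1.677482 − 0.926300) / (1.352061 − (-1.474851)) = 1.677482 − (1.015643)/(2.826912) = 1.318205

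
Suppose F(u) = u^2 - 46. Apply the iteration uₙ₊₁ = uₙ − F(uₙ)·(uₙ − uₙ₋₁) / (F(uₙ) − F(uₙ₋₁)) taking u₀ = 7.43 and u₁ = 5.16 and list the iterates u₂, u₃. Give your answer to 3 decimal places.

F(7.43) = 9.20490, F(5.16) = -19.37440
u₂ = 5.16000 − (-19.37440)·(5.16000 − 7.43000) / (-19.37440 − 9.20490) = 5.16000 − (43.97989)/(-28.57930) = 6.69887
F(6.69887) = -1.12511
u₃ = 6.69887 − (-1.12511)·(6.69887 − 5.16000) / (-1.12511 − (-19.37440)) = 6.69887 − (-1.73140)/(18.24929) = 6.79375

6.699, 6.794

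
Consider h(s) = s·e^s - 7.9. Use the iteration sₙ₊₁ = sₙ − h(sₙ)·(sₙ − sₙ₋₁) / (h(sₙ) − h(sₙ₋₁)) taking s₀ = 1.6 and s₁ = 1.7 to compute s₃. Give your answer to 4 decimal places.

1.5981

h(1.6) = 0.024852, h(1.7) = 1.405711
s₂ = 1.700000 − 1.405711·(1.700000 − 1.600000) / (1.405711 − 0.024852) = 1.700000 − (0.140571)/(1.380859) = 1.598200
h(1.598200) = 0.001704
s₃ = 1.598200 − 0.001704·(1.598200 − 1.700000) / (0.001704 − 1.405711) = 1.598200 − (-0.000173)/(-1.404007) = 1.598077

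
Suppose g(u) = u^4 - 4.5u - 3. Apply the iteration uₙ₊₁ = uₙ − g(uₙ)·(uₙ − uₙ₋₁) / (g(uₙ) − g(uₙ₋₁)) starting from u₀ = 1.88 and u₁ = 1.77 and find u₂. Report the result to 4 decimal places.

1.8280

g(1.88) = 1.031983, g(1.77) = -1.149938
u₂ = 1.770000 − (-1.149938)·(1.770000 − 1.880000) / (-1.149938 − 1.031983) = 1.770000 − (0.126493)/(-2.181921) = 1.827973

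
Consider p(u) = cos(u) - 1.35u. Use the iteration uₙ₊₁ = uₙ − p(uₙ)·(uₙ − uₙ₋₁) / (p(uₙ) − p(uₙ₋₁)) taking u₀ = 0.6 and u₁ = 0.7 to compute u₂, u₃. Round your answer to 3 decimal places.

p(0.6) = 0.01534, p(0.7) = -0.18016
u₂ = 0.70000 − (-0.18016)·(0.70000 − 0.60000) / (-0.18016 − 0.01534) = 0.70000 − (-0.01802)/(-0.19549) = 0.60784
p(0.60784) = 0.00029
u₃ = 0.60784 − 0.00029·(0.60784 − 0.70000) / (0.00029 − (-0.18016)) = 0.60784 − (-0.00003)/(0.18045) = 0.60799

0.608, 0.608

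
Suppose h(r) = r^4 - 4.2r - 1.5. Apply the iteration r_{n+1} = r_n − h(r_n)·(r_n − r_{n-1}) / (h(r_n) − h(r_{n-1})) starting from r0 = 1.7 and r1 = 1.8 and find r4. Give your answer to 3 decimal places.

h(1.7) = -0.28790, h(1.8) = 1.43760
r2 = 1.80000 − 1.43760·(1.80000 − 1.70000) / (1.43760 − (-0.28790)) = 1.80000 − (0.14376)/(1.72550) = 1.71669
h(1.71669) = -0.02522
r3 = 1.71669 − (-0.02522)·(1.71669 − 1.80000) / (-0.02522 − 1.43760) = 1.71669 − (0.00210)/(-1.46282) = 1.71812
h(1.71812) = -0.00215
r4 = 1.71812 − (-0.00215)·(1.71812 − 1.71669) / (-0.00215 − (-0.02522)) = 1.71812 − (0.00000)/(0.02307) = 1.71826

1.718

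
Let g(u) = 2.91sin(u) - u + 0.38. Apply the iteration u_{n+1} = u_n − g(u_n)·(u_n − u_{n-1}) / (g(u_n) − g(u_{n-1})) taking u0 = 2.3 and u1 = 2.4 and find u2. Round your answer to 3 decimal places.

g(2.3) = 0.25000, g(2.4) = -0.05440
u2 = 2.40000 − (-0.05440)·(2.40000 − 2.30000) / (-0.05440 − 0.25000) = 2.40000 − (-0.00544)/(-0.30440) = 2.38213

2.382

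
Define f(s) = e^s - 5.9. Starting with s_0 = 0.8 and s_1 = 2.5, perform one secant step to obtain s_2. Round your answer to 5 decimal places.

f(0.8) = -3.6744591, f(2.5) = 6.2824940
s_2 = 2.5000000 − 6.2824940·(2.5000000 − 0.8000000) / (6.2824940 − (-3.6744591)) = 2.5000000 − (10.6802397)/(9.9569530) = 1.4273586

1.42736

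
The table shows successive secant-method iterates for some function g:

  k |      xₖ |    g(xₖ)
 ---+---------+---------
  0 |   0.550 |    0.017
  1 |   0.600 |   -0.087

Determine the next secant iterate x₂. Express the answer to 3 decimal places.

0.558

x₂ = 0.600 − (-0.087)·(0.600 − 0.550) / (-0.087 − 0.017)
   = 0.600 − (-0.00435)/(-0.10400) = 0.55817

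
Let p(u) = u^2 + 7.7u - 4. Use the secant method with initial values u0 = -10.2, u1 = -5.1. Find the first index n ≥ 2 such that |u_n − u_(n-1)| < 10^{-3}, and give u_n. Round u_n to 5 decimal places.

n = 7, u_n = -8.18849

p(-10.2) = 21.5000000, p(-5.1) = -17.2600000
u2 = -5.1000000 − (-17.2600000)·(5.1000000)/(-38.7600000) = -7.3710526;  |Δ| = 2.2710526
p(-7.3710526) = -6.4246884
u3 = -7.3710526 − (-6.4246884)·(-2.2710526)/(10.8353116) = -8.7176503;  |Δ| = 1.3465977
p(-8.7176503) = 4.8715195
u4 = -8.7176503 − 4.8715195·(-1.3465977)/(11.2962078) = -8.1369265;  |Δ| = 0.5807238
p(-8.1369265) = -0.4447612
u5 = -8.1369265 − (-0.4447612)·(0.5807238)/(-5.3162807) = -8.1855100;  |Δ| = 0.0485835
p(-8.1855100) = -0.0258532
u6 = -8.1855100 − (-0.0258532)·(-0.0485835)/(0.4189080) = -8.1885083;  |Δ| = 0.0029984
p(-8.1885083) = 0.0001547
u7 = -8.1885083 − 0.0001547·(-0.0029984)/(0.0260079) = -8.1884905;  |Δ| = 0.0000178
|u7 − u6| = 0.0000178 < 10^{-3}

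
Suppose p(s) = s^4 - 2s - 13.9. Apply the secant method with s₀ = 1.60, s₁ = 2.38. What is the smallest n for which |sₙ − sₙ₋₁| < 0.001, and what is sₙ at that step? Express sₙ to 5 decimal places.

n = 6, sₙ = 2.06036

p(1.60) = -10.5464000, p(2.38) = 13.4254274
s₂ = 2.3800000 − 13.4254274·(0.7800000)/(23.9718274) = 1.9431608;  |Δ| = 0.4368392
p(1.9431608) = -3.5290973
s₃ = 1.9431608 − (-3.5290973)·(-0.4368392)/(-16.9545247) = 2.0340892;  |Δ| = 0.0909284
p(2.0340892) = -0.8491149
s₄ = 2.0340892 − (-0.8491149)·(0.0909284)/(2.6799824) = 2.0628986;  |Δ| = 0.0288094
p(2.0628986) = 0.0839149
s₅ = 2.0628986 − 0.0839149·(0.0288094)/(0.9330299) = 2.0603076;  |Δ| = 0.0025911
p(2.0603076) = -0.0017170
s₆ = 2.0603076 − (-0.0017170)·(-0.0025911)/(-0.0856319) = 2.0603595;  |Δ| = 0.0000520
|s₆ − s₅| = 0.0000520 < 0.001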